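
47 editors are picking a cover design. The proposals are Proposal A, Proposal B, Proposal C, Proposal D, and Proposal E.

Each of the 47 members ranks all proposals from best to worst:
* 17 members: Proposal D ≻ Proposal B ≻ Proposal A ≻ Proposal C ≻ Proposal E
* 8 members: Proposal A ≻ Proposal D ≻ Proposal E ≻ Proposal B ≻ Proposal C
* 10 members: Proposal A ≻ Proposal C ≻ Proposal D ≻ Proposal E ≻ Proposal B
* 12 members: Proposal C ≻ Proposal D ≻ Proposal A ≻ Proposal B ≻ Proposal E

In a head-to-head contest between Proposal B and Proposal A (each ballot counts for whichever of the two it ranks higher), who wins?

Proposal A

Proposal B is ranked above Proposal A on 17 ballots; Proposal A above Proposal B on 30.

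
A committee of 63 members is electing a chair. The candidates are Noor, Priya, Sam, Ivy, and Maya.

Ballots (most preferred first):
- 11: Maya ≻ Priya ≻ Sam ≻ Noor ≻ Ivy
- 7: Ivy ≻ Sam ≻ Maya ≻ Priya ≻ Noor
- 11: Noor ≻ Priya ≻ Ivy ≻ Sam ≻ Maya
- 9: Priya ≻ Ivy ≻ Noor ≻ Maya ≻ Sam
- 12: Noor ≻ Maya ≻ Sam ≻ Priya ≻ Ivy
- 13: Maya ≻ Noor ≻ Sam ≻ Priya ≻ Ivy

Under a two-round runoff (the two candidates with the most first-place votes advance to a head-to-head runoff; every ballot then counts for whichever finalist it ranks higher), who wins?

Noor

Round 1 first-place votes: Noor 23, Priya 9, Sam 0, Ivy 7, Maya 24. Maya and Noor advance.
Runoff: Maya is ranked above Noor on 31 ballots, Noor above Maya on 32.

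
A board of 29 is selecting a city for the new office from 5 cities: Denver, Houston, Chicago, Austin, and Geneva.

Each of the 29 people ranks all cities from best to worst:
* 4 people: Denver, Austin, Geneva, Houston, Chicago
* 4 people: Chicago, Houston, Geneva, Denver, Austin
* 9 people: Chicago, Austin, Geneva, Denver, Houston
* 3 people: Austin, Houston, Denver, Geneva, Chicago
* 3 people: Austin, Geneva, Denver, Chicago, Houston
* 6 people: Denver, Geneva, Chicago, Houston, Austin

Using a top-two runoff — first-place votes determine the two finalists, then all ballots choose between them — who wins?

Round 1 first-place votes: Denver 10, Houston 0, Chicago 13, Austin 6, Geneva 0. Chicago and Denver advance.
Runoff: Chicago is ranked above Denver on 13 ballots, Denver above Chicago on 16.

Denver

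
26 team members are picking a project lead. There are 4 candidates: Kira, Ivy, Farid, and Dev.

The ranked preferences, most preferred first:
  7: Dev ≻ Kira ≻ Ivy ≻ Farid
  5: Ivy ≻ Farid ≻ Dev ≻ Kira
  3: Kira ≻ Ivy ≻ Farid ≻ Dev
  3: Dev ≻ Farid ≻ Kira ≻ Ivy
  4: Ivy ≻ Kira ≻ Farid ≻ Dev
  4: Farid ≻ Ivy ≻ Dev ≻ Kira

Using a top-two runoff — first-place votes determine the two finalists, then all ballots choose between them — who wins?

Ivy

Round 1 first-place votes: Kira 3, Ivy 9, Farid 4, Dev 10. Dev and Ivy advance.
Runoff: Dev is ranked above Ivy on 10 ballots, Ivy above Dev on 16.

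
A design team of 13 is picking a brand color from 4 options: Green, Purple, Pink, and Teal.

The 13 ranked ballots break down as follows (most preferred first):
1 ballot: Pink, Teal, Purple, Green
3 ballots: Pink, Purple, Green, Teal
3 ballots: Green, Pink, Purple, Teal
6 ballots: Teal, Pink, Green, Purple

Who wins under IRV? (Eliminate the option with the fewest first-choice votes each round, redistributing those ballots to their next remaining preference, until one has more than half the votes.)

Pink

Round 1: Green 3, Purple 0, Pink 4, Teal 6. Purple eliminated.
Round 2: Green 3, Pink 4, Teal 6. Green eliminated.
Round 3: Pink 7, Teal 6. Pink has a majority (≥7).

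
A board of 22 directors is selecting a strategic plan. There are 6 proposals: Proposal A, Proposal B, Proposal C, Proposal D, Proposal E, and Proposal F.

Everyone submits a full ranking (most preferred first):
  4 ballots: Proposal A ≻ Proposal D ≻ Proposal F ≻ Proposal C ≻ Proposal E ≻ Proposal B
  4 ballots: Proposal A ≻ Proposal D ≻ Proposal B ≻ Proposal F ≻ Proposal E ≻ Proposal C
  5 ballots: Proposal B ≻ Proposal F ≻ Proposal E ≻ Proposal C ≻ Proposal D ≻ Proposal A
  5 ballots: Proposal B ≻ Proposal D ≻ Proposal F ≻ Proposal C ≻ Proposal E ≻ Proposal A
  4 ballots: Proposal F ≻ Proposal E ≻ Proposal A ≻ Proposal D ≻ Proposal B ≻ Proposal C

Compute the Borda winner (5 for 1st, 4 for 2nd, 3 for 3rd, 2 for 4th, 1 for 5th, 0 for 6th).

Proposal F

Proposal A: 4×5 + 4×5 + 5×0 + 5×0 + 4×3 = 52
Proposal B: 4×0 + 4×3 + 5×5 + 5×5 + 4×1 = 66
Proposal C: 4×2 + 4×0 + 5×2 + 5×2 + 4×0 = 28
Proposal D: 4×4 + 4×4 + 5×1 + 5×4 + 4×2 = 65
Proposal E: 4×1 + 4×1 + 5×3 + 5×1 + 4×4 = 44
Proposal F: 4×3 + 4×2 + 5×4 + 5×3 + 4×5 = 75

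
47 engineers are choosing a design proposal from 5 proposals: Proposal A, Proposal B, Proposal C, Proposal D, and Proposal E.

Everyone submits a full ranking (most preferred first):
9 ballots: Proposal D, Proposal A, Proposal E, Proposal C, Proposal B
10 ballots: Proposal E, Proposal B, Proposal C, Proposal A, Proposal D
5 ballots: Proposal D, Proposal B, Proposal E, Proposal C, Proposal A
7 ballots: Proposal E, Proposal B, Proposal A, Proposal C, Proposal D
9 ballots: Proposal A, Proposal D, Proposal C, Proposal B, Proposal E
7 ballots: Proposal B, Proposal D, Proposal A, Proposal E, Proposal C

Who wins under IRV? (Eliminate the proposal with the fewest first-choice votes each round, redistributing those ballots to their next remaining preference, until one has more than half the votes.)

Round 1: Proposal A 9, Proposal B 7, Proposal C 0, Proposal D 14, Proposal E 17. Proposal C eliminated.
Round 2: Proposal A 9, Proposal B 7, Proposal D 14, Proposal E 17. Proposal B eliminated.
Round 3: Proposal A 9, Proposal D 21, Proposal E 17. Proposal A eliminated.
Round 4: Proposal D 30, Proposal E 17. Proposal D has a majority (≥24).

Proposal D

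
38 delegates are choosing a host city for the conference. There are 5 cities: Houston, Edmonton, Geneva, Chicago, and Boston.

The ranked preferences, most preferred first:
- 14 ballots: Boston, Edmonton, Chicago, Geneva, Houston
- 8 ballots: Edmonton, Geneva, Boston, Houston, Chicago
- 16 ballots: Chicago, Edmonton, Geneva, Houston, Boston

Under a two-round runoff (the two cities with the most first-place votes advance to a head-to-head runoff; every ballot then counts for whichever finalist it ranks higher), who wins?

Boston

Round 1 first-place votes: Houston 0, Edmonton 8, Geneva 0, Chicago 16, Boston 14. Chicago and Boston advance.
Runoff: Chicago is ranked above Boston on 16 ballots, Boston above Chicago on 22.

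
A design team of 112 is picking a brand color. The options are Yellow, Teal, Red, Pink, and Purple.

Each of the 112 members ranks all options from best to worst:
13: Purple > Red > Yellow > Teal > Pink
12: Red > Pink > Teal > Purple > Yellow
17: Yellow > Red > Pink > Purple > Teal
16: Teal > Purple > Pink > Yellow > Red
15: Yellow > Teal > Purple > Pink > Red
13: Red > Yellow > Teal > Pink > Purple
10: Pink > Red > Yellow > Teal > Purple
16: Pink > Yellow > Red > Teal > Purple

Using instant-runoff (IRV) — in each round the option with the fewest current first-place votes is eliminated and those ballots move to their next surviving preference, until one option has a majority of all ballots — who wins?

Round 1: Yellow 32, Teal 16, Red 25, Pink 26, Purple 13. Purple eliminated.
Round 2: Yellow 32, Teal 16, Red 38, Pink 26. Teal eliminated.
Round 3: Yellow 32, Red 38, Pink 42. Yellow eliminated.
Round 4: Red 55, Pink 57. Pink has a majority (≥57).

Pink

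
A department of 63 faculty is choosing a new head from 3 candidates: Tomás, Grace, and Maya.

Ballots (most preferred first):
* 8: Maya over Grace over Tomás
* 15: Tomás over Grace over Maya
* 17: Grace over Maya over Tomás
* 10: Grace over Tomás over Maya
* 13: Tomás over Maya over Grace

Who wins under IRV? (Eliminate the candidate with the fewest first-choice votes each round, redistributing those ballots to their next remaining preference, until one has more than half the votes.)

Grace

Round 1: Tomás 28, Grace 27, Maya 8. Maya eliminated.
Round 2: Tomás 28, Grace 35. Grace has a majority (≥32).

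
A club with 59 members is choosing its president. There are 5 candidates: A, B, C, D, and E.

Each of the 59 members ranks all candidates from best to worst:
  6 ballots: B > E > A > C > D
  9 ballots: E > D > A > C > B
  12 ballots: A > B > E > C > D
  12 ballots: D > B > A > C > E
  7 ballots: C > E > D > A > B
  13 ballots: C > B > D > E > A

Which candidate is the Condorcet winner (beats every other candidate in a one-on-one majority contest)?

B

B vs A: 31–28
B vs C: 30–29
B vs D: 31–28
B vs E: 43–16
B beats every other candidate.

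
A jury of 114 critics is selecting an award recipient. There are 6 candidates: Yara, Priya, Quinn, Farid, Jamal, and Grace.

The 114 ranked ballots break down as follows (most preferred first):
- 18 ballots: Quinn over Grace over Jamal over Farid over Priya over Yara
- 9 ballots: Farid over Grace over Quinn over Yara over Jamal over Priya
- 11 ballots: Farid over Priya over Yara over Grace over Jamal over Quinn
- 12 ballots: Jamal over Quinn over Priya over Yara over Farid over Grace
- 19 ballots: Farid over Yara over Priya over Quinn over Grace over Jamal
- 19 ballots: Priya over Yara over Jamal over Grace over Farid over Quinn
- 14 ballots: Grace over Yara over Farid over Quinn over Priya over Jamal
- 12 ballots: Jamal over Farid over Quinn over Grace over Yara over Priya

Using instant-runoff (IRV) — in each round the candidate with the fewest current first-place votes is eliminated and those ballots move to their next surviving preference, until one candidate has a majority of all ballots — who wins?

Jamal

Round 1: Yara 0, Priya 19, Quinn 18, Farid 39, Jamal 24, Grace 14. Yara eliminated.
Round 2: Priya 19, Quinn 18, Farid 39, Jamal 24, Grace 14. Grace eliminated.
Round 3: Priya 19, Quinn 18, Farid 53, Jamal 24. Quinn eliminated.
Round 4: Priya 19, Farid 53, Jamal 42. Priya eliminated.
Round 5: Farid 53, Jamal 61. Jamal has a majority (≥58).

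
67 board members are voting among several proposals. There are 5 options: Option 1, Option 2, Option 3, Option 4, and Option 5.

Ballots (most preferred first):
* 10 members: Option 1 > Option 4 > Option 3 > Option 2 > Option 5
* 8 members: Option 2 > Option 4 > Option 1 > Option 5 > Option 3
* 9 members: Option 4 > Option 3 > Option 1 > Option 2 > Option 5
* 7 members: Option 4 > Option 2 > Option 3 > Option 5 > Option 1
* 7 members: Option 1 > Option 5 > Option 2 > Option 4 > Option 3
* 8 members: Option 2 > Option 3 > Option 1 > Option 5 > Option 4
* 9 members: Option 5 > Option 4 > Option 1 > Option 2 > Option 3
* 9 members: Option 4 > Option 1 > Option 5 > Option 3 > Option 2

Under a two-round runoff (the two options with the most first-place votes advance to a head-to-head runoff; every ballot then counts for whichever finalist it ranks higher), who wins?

Round 1 first-place votes: Option 1 17, Option 2 16, Option 3 0, Option 4 25, Option 5 9. Option 4 and Option 1 advance.
Runoff: Option 4 is ranked above Option 1 on 42 ballots, Option 1 above Option 4 on 25.

Option 4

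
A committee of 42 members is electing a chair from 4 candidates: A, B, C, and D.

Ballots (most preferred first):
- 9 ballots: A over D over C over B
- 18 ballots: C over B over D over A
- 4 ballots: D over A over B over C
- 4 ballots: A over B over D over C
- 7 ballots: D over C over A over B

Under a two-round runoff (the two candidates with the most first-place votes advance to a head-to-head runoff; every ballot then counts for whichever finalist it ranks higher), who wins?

Round 1 first-place votes: A 13, B 0, C 18, D 11. C and A advance.
Runoff: C is ranked above A on 25 ballots, A above C on 17.

C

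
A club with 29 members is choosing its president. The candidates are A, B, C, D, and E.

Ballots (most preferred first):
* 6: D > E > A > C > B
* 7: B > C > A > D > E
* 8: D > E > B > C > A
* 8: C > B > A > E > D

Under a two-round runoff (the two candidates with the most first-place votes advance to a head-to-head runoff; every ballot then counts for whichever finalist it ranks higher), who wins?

C

Round 1 first-place votes: A 0, B 7, C 8, D 14, E 0. D and C advance.
Runoff: D is ranked above C on 14 ballots, C above D on 15.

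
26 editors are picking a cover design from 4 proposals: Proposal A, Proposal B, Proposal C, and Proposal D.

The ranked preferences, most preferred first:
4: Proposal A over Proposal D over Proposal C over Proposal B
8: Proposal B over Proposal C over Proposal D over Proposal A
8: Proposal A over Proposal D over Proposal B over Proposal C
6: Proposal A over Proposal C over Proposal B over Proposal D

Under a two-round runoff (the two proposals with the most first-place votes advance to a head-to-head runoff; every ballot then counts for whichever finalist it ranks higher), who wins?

Round 1 first-place votes: Proposal A 18, Proposal B 8, Proposal C 0, Proposal D 0. Proposal A and Proposal B advance.
Runoff: Proposal A is ranked above Proposal B on 18 ballots, Proposal B above Proposal A on 8.

Proposal A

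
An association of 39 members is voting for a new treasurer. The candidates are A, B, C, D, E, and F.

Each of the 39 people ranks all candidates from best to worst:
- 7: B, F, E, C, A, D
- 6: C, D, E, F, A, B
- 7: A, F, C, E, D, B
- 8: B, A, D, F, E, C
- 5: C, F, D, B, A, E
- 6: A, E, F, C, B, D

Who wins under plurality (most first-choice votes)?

First-place votes: A 13, B 15, C 11, D 0, E 0, F 0.

B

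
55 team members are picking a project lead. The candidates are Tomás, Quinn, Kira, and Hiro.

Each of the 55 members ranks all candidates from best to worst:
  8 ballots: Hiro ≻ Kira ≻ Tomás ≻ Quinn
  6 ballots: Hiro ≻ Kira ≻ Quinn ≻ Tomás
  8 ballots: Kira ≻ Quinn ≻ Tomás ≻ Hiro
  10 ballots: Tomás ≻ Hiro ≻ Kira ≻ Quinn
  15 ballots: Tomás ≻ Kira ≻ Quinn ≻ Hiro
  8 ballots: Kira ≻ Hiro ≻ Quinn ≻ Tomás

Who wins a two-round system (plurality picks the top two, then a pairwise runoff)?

Kira

Round 1 first-place votes: Tomás 25, Quinn 0, Kira 16, Hiro 14. Tomás and Kira advance.
Runoff: Tomás is ranked above Kira on 25 ballots, Kira above Tomás on 30.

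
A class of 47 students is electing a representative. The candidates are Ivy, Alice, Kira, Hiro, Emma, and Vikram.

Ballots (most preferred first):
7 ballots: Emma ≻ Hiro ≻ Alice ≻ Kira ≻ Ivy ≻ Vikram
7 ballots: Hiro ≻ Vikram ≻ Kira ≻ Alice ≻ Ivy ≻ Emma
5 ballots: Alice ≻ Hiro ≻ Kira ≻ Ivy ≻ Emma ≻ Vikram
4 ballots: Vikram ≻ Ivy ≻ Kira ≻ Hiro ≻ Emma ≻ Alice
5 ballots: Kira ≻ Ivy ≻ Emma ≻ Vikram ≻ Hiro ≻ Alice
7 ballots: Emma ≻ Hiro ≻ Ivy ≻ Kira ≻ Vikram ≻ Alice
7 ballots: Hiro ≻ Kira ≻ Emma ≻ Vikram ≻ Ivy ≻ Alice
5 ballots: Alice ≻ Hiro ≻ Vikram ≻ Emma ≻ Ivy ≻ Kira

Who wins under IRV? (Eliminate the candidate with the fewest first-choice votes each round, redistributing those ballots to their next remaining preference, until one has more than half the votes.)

Hiro

Round 1: Ivy 0, Alice 10, Kira 5, Hiro 14, Emma 14, Vikram 4. Ivy eliminated.
Round 2: Alice 10, Kira 5, Hiro 14, Emma 14, Vikram 4. Vikram eliminated.
Round 3: Alice 10, Kira 9, Hiro 14, Emma 14. Kira eliminated.
Round 4: Alice 10, Hiro 18, Emma 19. Alice eliminated.
Round 5: Hiro 28, Emma 19. Hiro has a majority (≥24).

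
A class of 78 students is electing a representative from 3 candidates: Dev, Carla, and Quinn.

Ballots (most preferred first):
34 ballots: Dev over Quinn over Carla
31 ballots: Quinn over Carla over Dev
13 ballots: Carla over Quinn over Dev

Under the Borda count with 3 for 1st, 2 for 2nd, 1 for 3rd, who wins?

Quinn

Dev: 34×3 + 31×1 + 13×1 = 146
Carla: 34×1 + 31×2 + 13×3 = 135
Quinn: 34×2 + 31×3 + 13×2 = 187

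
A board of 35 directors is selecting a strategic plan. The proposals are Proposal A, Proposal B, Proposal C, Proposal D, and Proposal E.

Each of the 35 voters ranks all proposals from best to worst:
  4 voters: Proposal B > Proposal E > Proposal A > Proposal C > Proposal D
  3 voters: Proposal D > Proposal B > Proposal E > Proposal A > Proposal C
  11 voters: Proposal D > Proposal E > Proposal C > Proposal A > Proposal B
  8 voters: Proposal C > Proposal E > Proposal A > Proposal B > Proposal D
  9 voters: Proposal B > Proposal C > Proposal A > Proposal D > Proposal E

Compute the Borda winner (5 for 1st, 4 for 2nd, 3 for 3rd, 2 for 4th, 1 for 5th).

Proposal C

Proposal A: 4×3 + 3×2 + 11×2 + 8×3 + 9×3 = 91
Proposal B: 4×5 + 3×4 + 11×1 + 8×2 + 9×5 = 104
Proposal C: 4×2 + 3×1 + 11×3 + 8×5 + 9×4 = 120
Proposal D: 4×1 + 3×5 + 11×5 + 8×1 + 9×2 = 100
Proposal E: 4×4 + 3×3 + 11×4 + 8×4 + 9×1 = 110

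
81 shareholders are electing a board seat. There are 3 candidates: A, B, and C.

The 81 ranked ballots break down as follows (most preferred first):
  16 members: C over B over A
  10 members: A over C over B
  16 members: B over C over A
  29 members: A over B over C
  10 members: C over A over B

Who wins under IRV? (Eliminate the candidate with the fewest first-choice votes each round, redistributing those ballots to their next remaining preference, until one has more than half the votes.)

C

Round 1: A 39, B 16, C 26. B eliminated.
Round 2: A 39, C 42. C has a majority (≥41).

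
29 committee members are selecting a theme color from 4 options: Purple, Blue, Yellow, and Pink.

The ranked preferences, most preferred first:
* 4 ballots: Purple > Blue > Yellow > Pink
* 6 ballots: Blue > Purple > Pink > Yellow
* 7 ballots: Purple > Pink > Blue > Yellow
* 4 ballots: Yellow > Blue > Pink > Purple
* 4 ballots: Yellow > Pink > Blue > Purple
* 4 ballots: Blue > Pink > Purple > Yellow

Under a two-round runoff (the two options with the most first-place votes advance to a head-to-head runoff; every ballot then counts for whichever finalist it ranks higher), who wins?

Blue

Round 1 first-place votes: Purple 11, Blue 10, Yellow 8, Pink 0. Purple and Blue advance.
Runoff: Purple is ranked above Blue on 11 ballots, Blue above Purple on 18.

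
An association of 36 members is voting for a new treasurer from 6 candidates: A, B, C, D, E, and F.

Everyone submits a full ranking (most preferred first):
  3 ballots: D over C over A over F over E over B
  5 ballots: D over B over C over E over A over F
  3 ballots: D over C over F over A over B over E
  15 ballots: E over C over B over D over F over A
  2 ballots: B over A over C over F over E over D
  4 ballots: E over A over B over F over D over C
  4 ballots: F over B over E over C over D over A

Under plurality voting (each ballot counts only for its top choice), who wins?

E

First-place votes: A 0, B 2, C 0, D 11, E 19, F 4.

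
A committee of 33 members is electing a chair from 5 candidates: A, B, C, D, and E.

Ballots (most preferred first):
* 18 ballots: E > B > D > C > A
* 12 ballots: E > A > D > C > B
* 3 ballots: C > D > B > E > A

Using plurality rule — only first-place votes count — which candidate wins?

First-place votes: A 0, B 0, C 3, D 0, E 30.

E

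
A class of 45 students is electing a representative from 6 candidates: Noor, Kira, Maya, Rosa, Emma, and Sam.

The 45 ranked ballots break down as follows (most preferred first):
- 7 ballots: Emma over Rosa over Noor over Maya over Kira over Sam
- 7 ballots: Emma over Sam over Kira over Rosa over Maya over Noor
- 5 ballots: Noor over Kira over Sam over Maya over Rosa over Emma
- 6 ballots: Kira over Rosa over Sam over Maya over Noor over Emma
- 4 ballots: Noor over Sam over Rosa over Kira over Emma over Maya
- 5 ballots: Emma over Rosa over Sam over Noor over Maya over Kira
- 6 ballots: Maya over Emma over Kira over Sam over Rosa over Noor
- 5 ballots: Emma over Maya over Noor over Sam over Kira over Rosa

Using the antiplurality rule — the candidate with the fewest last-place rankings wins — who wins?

Last-place votes: Noor 13, Kira 5, Maya 4, Rosa 5, Emma 11, Sam 7.

Maya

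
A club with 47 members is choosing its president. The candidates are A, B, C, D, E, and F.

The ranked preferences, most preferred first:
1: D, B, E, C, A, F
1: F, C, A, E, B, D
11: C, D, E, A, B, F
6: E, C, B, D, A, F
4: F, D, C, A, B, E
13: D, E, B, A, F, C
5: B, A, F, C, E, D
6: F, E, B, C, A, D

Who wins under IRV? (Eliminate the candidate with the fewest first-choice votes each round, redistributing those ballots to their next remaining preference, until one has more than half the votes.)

Round 1: A 0, B 5, C 11, D 14, E 6, F 11. A eliminated.
Round 2: B 5, C 11, D 14, E 6, F 11. B eliminated.
Round 3: C 11, D 14, E 6, F 16. E eliminated.
Round 4: C 17, D 14, F 16. D eliminated.
Round 5: C 18, F 29. F has a majority (≥24).

F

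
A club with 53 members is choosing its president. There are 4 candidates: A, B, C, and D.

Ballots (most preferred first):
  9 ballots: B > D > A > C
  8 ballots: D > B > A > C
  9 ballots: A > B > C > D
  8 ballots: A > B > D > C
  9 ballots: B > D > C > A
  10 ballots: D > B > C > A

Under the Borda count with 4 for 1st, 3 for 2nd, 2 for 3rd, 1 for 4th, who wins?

A: 9×2 + 8×2 + 9×4 + 8×4 + 9×1 + 10×1 = 121
B: 9×4 + 8×3 + 9×3 + 8×3 + 9×4 + 10×3 = 177
C: 9×1 + 8×1 + 9×2 + 8×1 + 9×2 + 10×2 = 81
D: 9×3 + 8×4 + 9×1 + 8×2 + 9×3 + 10×4 = 151

B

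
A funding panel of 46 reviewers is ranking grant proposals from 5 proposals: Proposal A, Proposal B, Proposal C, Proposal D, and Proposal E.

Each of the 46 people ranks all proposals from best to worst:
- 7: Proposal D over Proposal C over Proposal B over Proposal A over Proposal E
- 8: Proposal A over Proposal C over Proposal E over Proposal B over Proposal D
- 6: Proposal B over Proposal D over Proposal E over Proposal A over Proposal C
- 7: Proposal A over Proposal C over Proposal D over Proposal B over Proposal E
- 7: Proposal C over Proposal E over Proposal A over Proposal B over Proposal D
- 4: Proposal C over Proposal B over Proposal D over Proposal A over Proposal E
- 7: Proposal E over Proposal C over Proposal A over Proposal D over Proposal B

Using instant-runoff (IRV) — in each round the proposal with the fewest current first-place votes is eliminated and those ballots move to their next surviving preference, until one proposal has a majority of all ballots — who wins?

Proposal C

Round 1: Proposal A 15, Proposal B 6, Proposal C 11, Proposal D 7, Proposal E 7. Proposal B eliminated.
Round 2: Proposal A 15, Proposal C 11, Proposal D 13, Proposal E 7. Proposal E eliminated.
Round 3: Proposal A 15, Proposal C 18, Proposal D 13. Proposal D eliminated.
Round 4: Proposal A 21, Proposal C 25. Proposal C has a majority (≥24).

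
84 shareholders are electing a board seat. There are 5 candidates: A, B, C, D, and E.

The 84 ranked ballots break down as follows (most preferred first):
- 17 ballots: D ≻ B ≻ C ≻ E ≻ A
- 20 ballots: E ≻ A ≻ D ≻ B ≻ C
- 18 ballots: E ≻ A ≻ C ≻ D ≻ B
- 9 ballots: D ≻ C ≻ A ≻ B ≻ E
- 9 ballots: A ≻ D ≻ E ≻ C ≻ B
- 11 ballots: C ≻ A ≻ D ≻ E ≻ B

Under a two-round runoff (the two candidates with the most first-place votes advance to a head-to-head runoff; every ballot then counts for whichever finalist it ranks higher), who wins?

D

Round 1 first-place votes: A 9, B 0, C 11, D 26, E 38. E and D advance.
Runoff: E is ranked above D on 38 ballots, D above E on 46.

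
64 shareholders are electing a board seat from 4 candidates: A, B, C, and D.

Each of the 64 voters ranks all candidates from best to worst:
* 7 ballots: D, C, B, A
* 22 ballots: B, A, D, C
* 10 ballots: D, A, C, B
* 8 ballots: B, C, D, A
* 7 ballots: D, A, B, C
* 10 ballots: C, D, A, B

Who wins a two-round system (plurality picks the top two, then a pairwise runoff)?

Round 1 first-place votes: A 0, B 30, C 10, D 24. B and D advance.
Runoff: B is ranked above D on 30 ballots, D above B on 34.

D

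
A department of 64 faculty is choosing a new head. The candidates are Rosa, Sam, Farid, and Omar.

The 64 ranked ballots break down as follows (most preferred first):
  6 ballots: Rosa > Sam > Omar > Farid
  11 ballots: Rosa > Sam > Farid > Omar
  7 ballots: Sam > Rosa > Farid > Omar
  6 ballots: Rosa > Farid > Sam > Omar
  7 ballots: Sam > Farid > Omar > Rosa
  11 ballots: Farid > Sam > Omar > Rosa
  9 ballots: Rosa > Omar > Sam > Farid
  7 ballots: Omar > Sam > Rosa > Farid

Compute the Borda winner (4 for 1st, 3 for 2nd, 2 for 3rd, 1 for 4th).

Sam

Rosa: 6×4 + 11×4 + 7×3 + 6×4 + 7×1 + 11×1 + 9×4 + 7×2 = 181
Sam: 6×3 + 11×3 + 7×4 + 6×2 + 7×4 + 11×3 + 9×2 + 7×3 = 191
Farid: 6×1 + 11×2 + 7×2 + 6×3 + 7×3 + 11×4 + 9×1 + 7×1 = 141
Omar: 6×2 + 11×1 + 7×1 + 6×1 + 7×2 + 11×2 + 9×3 + 7×4 = 127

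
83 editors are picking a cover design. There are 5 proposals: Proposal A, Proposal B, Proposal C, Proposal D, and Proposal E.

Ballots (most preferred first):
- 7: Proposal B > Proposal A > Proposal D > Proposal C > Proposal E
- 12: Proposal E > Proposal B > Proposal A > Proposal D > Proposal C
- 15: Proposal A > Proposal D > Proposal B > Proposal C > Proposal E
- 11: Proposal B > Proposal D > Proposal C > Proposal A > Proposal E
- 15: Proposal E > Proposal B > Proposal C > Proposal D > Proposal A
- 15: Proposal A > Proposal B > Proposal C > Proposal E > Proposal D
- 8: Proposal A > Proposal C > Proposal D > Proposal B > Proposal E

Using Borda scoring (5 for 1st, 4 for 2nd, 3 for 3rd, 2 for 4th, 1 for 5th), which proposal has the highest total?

Proposal B

Proposal A: 7×4 + 12×3 + 15×5 + 11×2 + 15×1 + 15×5 + 8×5 = 291
Proposal B: 7×5 + 12×4 + 15×3 + 11×5 + 15×4 + 15×4 + 8×2 = 319
Proposal C: 7×2 + 12×1 + 15×2 + 11×3 + 15×3 + 15×3 + 8×4 = 211
Proposal D: 7×3 + 12×2 + 15×4 + 11×4 + 15×2 + 15×1 + 8×3 = 218
Proposal E: 7×1 + 12×5 + 15×1 + 11×1 + 15×5 + 15×2 + 8×1 = 206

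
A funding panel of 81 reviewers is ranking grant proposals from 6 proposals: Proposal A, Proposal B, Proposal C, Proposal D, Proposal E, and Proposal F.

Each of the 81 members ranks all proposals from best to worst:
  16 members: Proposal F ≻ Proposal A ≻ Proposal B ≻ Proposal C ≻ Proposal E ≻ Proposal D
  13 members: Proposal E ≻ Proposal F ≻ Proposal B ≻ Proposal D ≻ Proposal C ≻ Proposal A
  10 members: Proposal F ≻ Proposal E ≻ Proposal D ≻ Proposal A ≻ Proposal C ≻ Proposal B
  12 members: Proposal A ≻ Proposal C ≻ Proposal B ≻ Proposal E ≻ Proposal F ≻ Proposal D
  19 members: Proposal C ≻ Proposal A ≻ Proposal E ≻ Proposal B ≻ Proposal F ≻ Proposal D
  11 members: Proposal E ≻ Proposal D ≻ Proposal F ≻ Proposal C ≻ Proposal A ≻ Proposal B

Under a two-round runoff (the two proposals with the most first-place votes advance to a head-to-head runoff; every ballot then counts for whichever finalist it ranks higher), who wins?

Proposal E

Round 1 first-place votes: Proposal A 12, Proposal B 0, Proposal C 19, Proposal D 0, Proposal E 24, Proposal F 26. Proposal F and Proposal E advance.
Runoff: Proposal F is ranked above Proposal E on 26 ballots, Proposal E above Proposal F on 55.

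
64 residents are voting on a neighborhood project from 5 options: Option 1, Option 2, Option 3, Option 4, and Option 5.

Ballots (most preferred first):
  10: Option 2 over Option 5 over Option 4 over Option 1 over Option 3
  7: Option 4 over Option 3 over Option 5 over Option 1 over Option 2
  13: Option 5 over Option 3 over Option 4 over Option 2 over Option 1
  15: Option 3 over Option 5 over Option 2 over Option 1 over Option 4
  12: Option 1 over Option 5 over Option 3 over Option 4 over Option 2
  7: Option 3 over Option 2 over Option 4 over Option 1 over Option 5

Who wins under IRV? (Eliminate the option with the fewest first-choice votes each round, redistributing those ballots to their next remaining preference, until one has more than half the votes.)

Round 1: Option 1 12, Option 2 10, Option 3 22, Option 4 7, Option 5 13. Option 4 eliminated.
Round 2: Option 1 12, Option 2 10, Option 3 29, Option 5 13. Option 2 eliminated.
Round 3: Option 1 12, Option 3 29, Option 5 23. Option 1 eliminated.
Round 4: Option 3 29, Option 5 35. Option 5 has a majority (≥33).

Option 5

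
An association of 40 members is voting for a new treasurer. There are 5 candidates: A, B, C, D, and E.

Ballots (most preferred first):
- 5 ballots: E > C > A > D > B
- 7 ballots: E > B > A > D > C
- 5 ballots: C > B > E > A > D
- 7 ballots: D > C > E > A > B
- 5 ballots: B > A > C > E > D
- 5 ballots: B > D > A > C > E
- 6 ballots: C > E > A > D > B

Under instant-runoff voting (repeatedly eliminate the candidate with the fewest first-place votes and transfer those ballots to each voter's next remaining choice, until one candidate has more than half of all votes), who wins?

Round 1: A 0, B 10, C 11, D 7, E 12. A eliminated.
Round 2: B 10, C 11, D 7, E 12. D eliminated.
Round 3: B 10, C 18, E 12. B eliminated.
Round 4: C 28, E 12. C has a majority (≥21).

C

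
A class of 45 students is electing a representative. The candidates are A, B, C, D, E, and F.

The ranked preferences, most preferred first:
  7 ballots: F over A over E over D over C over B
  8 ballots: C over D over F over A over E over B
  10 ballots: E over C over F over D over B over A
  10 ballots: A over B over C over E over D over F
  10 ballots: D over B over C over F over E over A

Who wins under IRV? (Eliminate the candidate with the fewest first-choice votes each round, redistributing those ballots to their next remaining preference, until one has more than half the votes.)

D

Round 1: A 10, B 0, C 8, D 10, E 10, F 7. B eliminated.
Round 2: A 10, C 8, D 10, E 10, F 7. F eliminated.
Round 3: A 17, C 8, D 10, E 10. C eliminated.
Round 4: A 17, D 18, E 10. E eliminated.
Round 5: A 17, D 28. D has a majority (≥23).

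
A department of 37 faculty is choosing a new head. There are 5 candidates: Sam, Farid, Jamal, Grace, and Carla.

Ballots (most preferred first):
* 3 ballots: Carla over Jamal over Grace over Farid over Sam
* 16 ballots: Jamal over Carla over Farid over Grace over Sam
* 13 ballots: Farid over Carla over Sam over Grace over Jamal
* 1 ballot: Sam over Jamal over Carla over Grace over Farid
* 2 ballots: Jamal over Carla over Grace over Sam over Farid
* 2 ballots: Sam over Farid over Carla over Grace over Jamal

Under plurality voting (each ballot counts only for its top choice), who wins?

First-place votes: Sam 3, Farid 13, Jamal 18, Grace 0, Carla 3.

Jamal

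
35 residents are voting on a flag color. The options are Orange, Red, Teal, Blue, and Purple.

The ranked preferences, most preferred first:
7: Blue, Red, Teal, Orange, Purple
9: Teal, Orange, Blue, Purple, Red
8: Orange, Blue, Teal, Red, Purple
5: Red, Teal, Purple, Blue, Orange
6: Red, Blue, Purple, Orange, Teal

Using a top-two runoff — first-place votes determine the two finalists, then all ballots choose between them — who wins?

Red

Round 1 first-place votes: Orange 8, Red 11, Teal 9, Blue 7, Purple 0. Red and Teal advance.
Runoff: Red is ranked above Teal on 18 ballots, Teal above Red on 17.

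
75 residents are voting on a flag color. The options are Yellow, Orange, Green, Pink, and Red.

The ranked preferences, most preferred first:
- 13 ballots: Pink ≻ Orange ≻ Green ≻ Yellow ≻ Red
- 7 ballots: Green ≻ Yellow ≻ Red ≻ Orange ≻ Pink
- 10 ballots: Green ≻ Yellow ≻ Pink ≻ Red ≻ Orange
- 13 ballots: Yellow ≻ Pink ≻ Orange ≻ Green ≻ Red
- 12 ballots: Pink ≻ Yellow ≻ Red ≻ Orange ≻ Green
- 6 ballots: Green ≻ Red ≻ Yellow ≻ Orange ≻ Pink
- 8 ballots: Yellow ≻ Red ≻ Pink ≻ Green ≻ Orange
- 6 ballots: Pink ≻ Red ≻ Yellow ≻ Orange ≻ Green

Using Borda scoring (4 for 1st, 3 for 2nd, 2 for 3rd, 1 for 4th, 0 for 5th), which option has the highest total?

Yellow: 13×1 + 7×3 + 10×3 + 13×4 + 12×3 + 6×2 + 8×4 + 6×2 = 208
Orange: 13×3 + 7×1 + 10×0 + 13×2 + 12×1 + 6×1 + 8×0 + 6×1 = 96
Green: 13×2 + 7×4 + 10×4 + 13×1 + 12×0 + 6×4 + 8×1 + 6×0 = 139
Pink: 13×4 + 7×0 + 10×2 + 13×3 + 12×4 + 6×0 + 8×2 + 6×4 = 199
Red: 13×0 + 7×2 + 10×1 + 13×0 + 12×2 + 6×3 + 8×3 + 6×3 = 108

Yellow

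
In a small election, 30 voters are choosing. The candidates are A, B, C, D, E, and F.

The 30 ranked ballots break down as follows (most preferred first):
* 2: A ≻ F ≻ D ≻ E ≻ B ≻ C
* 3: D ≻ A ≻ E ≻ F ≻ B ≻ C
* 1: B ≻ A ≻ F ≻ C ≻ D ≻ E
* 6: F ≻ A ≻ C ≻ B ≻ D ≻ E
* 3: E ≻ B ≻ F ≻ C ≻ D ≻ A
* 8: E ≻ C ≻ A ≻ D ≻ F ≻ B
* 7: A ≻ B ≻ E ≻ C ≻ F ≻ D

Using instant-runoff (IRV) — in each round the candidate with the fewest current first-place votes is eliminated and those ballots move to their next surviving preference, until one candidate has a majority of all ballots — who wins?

A

Round 1: A 9, B 1, C 0, D 3, E 11, F 6. C eliminated.
Round 2: A 9, B 1, D 3, E 11, F 6. B eliminated.
Round 3: A 10, D 3, E 11, F 6. D eliminated.
Round 4: A 13, E 11, F 6. F eliminated.
Round 5: A 19, E 11. A has a majority (≥16).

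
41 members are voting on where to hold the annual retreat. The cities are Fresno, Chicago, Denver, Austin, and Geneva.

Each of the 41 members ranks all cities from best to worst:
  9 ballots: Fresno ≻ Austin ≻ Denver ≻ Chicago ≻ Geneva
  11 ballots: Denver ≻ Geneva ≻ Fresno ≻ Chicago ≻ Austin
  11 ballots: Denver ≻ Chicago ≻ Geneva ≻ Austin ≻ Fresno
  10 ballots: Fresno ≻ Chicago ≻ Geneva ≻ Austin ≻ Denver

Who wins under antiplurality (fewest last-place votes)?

Last-place votes: Fresno 11, Chicago 0, Denver 10, Austin 11, Geneva 9.

Chicago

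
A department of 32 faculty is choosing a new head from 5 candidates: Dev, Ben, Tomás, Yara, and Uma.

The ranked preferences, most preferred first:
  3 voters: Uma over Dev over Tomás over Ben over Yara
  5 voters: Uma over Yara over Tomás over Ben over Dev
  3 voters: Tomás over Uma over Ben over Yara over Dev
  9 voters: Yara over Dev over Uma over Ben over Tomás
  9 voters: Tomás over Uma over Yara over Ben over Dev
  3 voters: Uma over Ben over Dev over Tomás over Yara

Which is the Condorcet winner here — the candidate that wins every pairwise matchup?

Uma vs Dev: 23–9
Uma vs Ben: 32–0
Uma vs Tomás: 20–12
Uma vs Yara: 23–9
Uma beats every other candidate.

Uma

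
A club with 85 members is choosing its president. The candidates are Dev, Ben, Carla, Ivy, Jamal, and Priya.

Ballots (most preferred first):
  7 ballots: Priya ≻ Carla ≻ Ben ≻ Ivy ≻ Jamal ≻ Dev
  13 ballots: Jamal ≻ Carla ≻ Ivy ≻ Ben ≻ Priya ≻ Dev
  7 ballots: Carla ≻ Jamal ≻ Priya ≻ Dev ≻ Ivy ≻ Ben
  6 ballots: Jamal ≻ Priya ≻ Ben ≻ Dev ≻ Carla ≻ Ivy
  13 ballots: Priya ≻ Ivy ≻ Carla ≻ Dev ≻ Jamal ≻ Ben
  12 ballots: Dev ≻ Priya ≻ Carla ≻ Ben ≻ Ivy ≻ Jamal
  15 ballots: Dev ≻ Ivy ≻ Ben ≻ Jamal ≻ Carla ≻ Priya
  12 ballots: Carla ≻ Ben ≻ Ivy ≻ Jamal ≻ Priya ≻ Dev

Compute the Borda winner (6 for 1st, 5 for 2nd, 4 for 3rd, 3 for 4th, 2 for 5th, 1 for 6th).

Carla

Dev: 7×1 + 13×1 + 7×3 + 6×3 + 13×3 + 12×6 + 15×6 + 12×1 = 272
Ben: 7×4 + 13×3 + 7×1 + 6×4 + 13×1 + 12×3 + 15×4 + 12×5 = 267
Carla: 7×5 + 13×5 + 7×6 + 6×2 + 13×4 + 12×4 + 15×2 + 12×6 = 356
Ivy: 7×3 + 13×4 + 7×2 + 6×1 + 13×5 + 12×2 + 15×5 + 12×4 = 305
Jamal: 7×2 + 13×6 + 7×5 + 6×6 + 13×2 + 12×1 + 15×3 + 12×3 = 282
Priya: 7×6 + 13×2 + 7×4 + 6×5 + 13×6 + 12×5 + 15×1 + 12×2 = 303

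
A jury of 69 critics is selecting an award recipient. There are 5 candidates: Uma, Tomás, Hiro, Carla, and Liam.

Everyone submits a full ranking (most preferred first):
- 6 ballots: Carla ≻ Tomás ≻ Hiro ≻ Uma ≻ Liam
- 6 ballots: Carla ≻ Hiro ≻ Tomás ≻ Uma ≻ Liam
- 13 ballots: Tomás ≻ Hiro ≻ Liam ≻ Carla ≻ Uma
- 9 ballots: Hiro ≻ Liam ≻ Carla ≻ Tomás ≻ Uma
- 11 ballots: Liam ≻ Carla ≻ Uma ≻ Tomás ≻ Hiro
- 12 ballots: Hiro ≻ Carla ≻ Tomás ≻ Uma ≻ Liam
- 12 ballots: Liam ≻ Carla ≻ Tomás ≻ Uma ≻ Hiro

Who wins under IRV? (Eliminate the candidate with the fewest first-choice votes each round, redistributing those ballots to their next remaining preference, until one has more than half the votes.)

Hiro

Round 1: Uma 0, Tomás 13, Hiro 21, Carla 12, Liam 23. Uma eliminated.
Round 2: Tomás 13, Hiro 21, Carla 12, Liam 23. Carla eliminated.
Round 3: Tomás 19, Hiro 27, Liam 23. Tomás eliminated.
Round 4: Hiro 46, Liam 23. Hiro has a majority (≥35).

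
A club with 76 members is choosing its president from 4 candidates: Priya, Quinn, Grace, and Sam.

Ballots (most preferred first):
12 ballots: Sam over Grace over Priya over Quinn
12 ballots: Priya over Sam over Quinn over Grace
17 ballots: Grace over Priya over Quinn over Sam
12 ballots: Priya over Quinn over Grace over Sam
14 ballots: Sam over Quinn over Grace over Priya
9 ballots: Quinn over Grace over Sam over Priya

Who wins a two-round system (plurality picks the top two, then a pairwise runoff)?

Round 1 first-place votes: Priya 24, Quinn 9, Grace 17, Sam 26. Sam and Priya advance.
Runoff: Sam is ranked above Priya on 35 ballots, Priya above Sam on 41.

Priya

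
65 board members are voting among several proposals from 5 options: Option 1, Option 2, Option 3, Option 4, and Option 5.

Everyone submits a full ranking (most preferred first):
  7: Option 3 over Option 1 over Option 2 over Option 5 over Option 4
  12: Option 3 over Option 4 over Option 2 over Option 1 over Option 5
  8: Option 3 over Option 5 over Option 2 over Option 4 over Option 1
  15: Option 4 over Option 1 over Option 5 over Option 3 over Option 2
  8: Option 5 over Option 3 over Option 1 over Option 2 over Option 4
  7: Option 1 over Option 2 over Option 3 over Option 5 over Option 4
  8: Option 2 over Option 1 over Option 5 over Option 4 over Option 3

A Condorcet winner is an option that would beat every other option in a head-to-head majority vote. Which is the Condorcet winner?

Option 3

Option 3 vs Option 1: 35–30
Option 3 vs Option 2: 50–15
Option 3 vs Option 4: 42–23
Option 3 vs Option 5: 34–31
Option 3 beats every other option.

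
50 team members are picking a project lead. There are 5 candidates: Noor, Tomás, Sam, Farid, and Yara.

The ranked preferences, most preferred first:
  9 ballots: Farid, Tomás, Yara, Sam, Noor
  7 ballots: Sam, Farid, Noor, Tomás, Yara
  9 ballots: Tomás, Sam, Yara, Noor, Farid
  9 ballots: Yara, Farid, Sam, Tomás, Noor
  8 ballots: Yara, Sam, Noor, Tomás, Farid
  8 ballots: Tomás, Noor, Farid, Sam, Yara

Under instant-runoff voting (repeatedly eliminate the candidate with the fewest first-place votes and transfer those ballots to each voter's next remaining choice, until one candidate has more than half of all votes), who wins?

Round 1: Noor 0, Tomás 17, Sam 7, Farid 9, Yara 17. Noor eliminated.
Round 2: Tomás 17, Sam 7, Farid 9, Yara 17. Sam eliminated.
Round 3: Tomás 17, Farid 16, Yara 17. Farid eliminated.
Round 4: Tomás 33, Yara 17. Tomás has a majority (≥26).

Tomás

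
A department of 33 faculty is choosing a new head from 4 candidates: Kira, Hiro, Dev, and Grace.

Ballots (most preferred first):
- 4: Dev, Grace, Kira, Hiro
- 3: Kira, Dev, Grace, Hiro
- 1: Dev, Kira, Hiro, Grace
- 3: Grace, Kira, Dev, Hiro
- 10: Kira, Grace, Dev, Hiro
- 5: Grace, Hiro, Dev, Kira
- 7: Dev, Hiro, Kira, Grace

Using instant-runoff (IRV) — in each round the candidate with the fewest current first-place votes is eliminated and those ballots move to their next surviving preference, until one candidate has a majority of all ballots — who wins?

Dev

Round 1: Kira 13, Hiro 0, Dev 12, Grace 8. Hiro eliminated.
Round 2: Kira 13, Dev 12, Grace 8. Grace eliminated.
Round 3: Kira 16, Dev 17. Dev has a majority (≥17).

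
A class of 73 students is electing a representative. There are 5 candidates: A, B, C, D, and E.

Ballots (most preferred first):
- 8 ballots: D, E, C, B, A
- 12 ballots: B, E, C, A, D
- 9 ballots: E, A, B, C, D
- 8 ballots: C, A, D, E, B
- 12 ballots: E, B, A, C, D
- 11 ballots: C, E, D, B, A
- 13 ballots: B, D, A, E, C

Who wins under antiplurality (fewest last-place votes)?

E

Last-place votes: A 19, B 8, C 13, D 33, E 0.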